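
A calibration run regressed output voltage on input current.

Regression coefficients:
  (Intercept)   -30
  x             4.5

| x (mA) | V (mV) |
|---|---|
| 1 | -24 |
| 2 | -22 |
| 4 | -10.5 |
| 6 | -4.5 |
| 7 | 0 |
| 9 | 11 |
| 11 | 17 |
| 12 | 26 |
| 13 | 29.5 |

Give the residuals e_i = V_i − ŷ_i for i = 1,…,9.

x=1: ŷ = -30 + 4.5·1 = -25.5; e = -24 − (-25.5) = 1.5
x=2: ŷ = -30 + 4.5·2 = -21; e = -22 − (-21) = -1
x=4: ŷ = -30 + 4.5·4 = -12; e = -10.5 − (-12) = 1.5
x=6: ŷ = -30 + 4.5·6 = -3; e = -4.5 − (-3) = -1.5
x=7: ŷ = -30 + 4.5·7 = 1.5; e = 0 − 1.5 = -1.5
x=9: ŷ = -30 + 4.5·9 = 10.5; e = 11 − 10.5 = 0.5
x=11: ŷ = -30 + 4.5·11 = 19.5; e = 17 − 19.5 = -2.5
x=12: ŷ = -30 + 4.5·12 = 24; e = 26 − 24 = 2
x=13: ŷ = -30 + 4.5·13 = 28.5; e = 29.5 − 28.5 = 1

1.5, -1, 1.5, -1.5, -1.5, 0.5, -2.5, 2, 1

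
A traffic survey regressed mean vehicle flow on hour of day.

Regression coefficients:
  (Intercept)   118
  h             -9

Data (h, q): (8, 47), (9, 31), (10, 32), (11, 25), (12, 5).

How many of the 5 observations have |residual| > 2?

4

h=8: ŷ = 118 − 9·8 = 46; r = 47 − 46 = 1
h=9: ŷ = 118 − 9·9 = 37; r = 31 − 37 = -6
h=10: ŷ = 118 − 9·10 = 28; r = 32 − 28 = 4
h=11: ŷ = 118 − 9·11 = 19; r = 25 − 19 = 6
h=12: ŷ = 118 − 9·12 = 10; r = 5 − 10 = -5
|r| > 2: h=9 (|r|=6), h=10 (|r|=4), h=11 (|r|=6), h=12 (|r|=5) → 4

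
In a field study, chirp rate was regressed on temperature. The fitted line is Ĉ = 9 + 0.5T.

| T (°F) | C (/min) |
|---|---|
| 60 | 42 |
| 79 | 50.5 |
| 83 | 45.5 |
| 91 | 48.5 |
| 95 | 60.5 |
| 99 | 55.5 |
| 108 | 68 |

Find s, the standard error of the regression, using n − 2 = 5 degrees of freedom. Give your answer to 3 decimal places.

T=60: Ĉ = 9 + 0.5·60 = 39; r = 42 − 39 = 3
T=79: Ĉ = 9 + 0.5·79 = 48.5; r = 50.5 − 48.5 = 2
T=83: Ĉ = 9 + 0.5·83 = 50.5; r = 45.5 − 50.5 = -5
T=91: Ĉ = 9 + 0.5·91 = 54.5; r = 48.5 − 54.5 = -6
T=95: Ĉ = 9 + 0.5·95 = 56.5; r = 60.5 − 56.5 = 4
T=99: Ĉ = 9 + 0.5·99 = 58.5; r = 55.5 − 58.5 = -3
T=108: Ĉ = 9 + 0.5·108 = 63; r = 68 − 63 = 5
SSE = 9 + 4 + 25 + 36 + 16 + 9 + 25 = 124
s = √(124/5) = √24.8 ≈ 4.980

s = 4.980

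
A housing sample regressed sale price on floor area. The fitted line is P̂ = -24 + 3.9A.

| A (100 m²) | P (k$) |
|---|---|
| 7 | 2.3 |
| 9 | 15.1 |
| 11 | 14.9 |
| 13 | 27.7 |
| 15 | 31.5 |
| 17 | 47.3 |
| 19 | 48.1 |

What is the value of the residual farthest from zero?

r = 5

A=7: P̂ = -24 + 3.9·7 = 3.3; r = 2.3 − 3.3 = -1
A=9: P̂ = -24 + 3.9·9 = 11.1; r = 15.1 − 11.1 = 4
A=11: P̂ = -24 + 3.9·11 = 18.9; r = 14.9 − 18.9 = -4
A=13: P̂ = -24 + 3.9·13 = 26.7; r = 27.7 − 26.7 = 1
A=15: P̂ = -24 + 3.9·15 = 34.5; r = 31.5 − 34.5 = -3
A=17: P̂ = -24 + 3.9·17 = 42.3; r = 47.3 − 42.3 = 5
A=19: P̂ = -24 + 3.9·19 = 50.1; r = 48.1 − 50.1 = -2
Largest |r| is 5 at A = 17, residual 5.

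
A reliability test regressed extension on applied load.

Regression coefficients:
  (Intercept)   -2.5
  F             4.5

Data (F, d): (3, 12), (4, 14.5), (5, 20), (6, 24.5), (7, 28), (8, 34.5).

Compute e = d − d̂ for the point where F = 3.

d̂ = -2.5 + 4.5·3 = 11
e = 12 − 11 = 1

e = 1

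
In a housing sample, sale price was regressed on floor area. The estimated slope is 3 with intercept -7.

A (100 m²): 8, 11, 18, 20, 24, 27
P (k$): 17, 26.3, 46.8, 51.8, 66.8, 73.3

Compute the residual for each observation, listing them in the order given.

A=8: P̂ = -7 + 3·8 = 17; r = 17 − 17 = 0
A=11: P̂ = -7 + 3·11 = 26; r = 26.3 − 26 = 0.3
A=18: P̂ = -7 + 3·18 = 47; r = 46.8 − 47 = -0.2
A=20: P̂ = -7 + 3·20 = 53; r = 51.8 − 53 = -1.2
A=24: P̂ = -7 + 3·24 = 65; r = 66.8 − 65 = 1.8
A=27: P̂ = -7 + 3·27 = 74; r = 73.3 − 74 = -0.7

0, 0.3, -0.2, -1.2, 1.8, -0.7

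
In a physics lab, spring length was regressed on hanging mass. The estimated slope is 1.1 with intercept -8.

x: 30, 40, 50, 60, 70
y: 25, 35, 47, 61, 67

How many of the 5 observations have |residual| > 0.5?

x=30: ŷ = -8 + 1.1·30 = 25; r = 25 − 25 = 0
x=40: ŷ = -8 + 1.1·40 = 36; r = 35 − 36 = -1
x=50: ŷ = -8 + 1.1·50 = 47; r = 47 − 47 = 0
x=60: ŷ = -8 + 1.1·60 = 58; r = 61 − 58 = 3
x=70: ŷ = -8 + 1.1·70 = 69; r = 67 − 69 = -2
|r| > 0.5: x=40 (|r|=1), x=60 (|r|=3), x=70 (|r|=2) → 3

3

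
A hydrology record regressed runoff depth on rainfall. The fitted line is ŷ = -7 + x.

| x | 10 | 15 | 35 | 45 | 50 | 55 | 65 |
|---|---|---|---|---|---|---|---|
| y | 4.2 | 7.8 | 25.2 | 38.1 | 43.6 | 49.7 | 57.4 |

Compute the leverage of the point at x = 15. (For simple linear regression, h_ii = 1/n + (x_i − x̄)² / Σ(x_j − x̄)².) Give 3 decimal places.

h = 0.377

x̄ = (10 + 15 + 35 + 45 + 50 + 55 + 65)/7 = 39.2857
Σ(x − x̄)² = 857.653 + 589.796 + 18.3673 + 32.6531 + 114.796 + 246.939 + 661.224 = 2521.43
h = 1/7 + (-24.2857)²/2521.43 = 0.142857 + 0.233913 = 0.377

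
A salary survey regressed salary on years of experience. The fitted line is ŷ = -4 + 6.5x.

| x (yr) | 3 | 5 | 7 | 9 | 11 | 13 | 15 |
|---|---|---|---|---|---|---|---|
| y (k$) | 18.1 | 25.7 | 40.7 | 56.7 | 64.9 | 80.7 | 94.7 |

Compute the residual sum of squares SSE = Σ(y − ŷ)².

SSE = 28.32

x=3: ŷ = -4 + 6.5·3 = 15.5; e = 18.1 − 15.5 = 2.6
x=5: ŷ = -4 + 6.5·5 = 28.5; e = 25.7 − 28.5 = -2.8
x=7: ŷ = -4 + 6.5·7 = 41.5; e = 40.7 − 41.5 = -0.8
x=9: ŷ = -4 + 6.5·9 = 54.5; e = 56.7 − 54.5 = 2.2
x=11: ŷ = -4 + 6.5·11 = 67.5; e = 64.9 − 67.5 = -2.6
x=13: ŷ = -4 + 6.5·13 = 80.5; e = 80.7 − 80.5 = 0.2
x=15: ŷ = -4 + 6.5·15 = 93.5; e = 94.7 − 93.5 = 1.2
SSE = 6.76 + 7.84 + 0.64 + 4.84 + 6.76 + 0.04 + 1.44 = 28.32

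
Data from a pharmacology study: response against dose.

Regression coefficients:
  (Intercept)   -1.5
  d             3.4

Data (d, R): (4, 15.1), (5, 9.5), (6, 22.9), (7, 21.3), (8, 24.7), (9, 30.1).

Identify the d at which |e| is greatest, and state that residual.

d=4: ŷ = -1.5 + 3.4·4 = 12.1; e = 15.1 − 12.1 = 3
d=5: ŷ = -1.5 + 3.4·5 = 15.5; e = 9.5 − 15.5 = -6
d=6: ŷ = -1.5 + 3.4·6 = 18.9; e = 22.9 − 18.9 = 4
d=7: ŷ = -1.5 + 3.4·7 = 22.3; e = 21.3 − 22.3 = -1
d=8: ŷ = -1.5 + 3.4·8 = 25.7; e = 24.7 − 25.7 = -1
d=9: ŷ = -1.5 + 3.4·9 = 29.1; e = 30.1 − 29.1 = 1
Largest |e| is 6 at d = 5, residual -6.

d = 5, e = -6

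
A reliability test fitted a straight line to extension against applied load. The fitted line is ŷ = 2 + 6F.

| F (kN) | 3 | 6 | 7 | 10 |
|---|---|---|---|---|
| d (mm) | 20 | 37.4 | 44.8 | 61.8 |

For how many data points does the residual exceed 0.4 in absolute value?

2

F=3: ŷ = 2 + 6·3 = 20; e = 20 − 20 = 0
F=6: ŷ = 2 + 6·6 = 38; e = 37.4 − 38 = -0.6
F=7: ŷ = 2 + 6·7 = 44; e = 44.8 − 44 = 0.8
F=10: ŷ = 2 + 6·10 = 62; e = 61.8 − 62 = -0.2
|e| > 0.4: F=6 (|e|=0.6), F=7 (|e|=0.8) → 2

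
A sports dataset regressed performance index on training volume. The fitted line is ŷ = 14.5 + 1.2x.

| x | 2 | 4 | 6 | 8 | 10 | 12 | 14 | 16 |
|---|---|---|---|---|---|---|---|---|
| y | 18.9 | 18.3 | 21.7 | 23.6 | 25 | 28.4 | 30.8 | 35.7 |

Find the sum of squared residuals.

x=2: ŷ = 14.5 + 1.2·2 = 16.9; r = 18.9 − 16.9 = 2
x=4: ŷ = 14.5 + 1.2·4 = 19.3; r = 18.3 − 19.3 = -1
x=6: ŷ = 14.5 + 1.2·6 = 21.7; r = 21.7 − 21.7 = 0
x=8: ŷ = 14.5 + 1.2·8 = 24.1; r = 23.6 − 24.1 = -0.5
x=10: ŷ = 14.5 + 1.2·10 = 26.5; r = 25 − 26.5 = -1.5
x=12: ŷ = 14.5 + 1.2·12 = 28.9; r = 28.4 − 28.9 = -0.5
x=14: ŷ = 14.5 + 1.2·14 = 31.3; r = 30.8 − 31.3 = -0.5
x=16: ŷ = 14.5 + 1.2·16 = 33.7; r = 35.7 − 33.7 = 2
SSE = 4 + 1 + 0 + 0.25 + 2.25 + 0.25 + 0.25 + 4 = 12

SSE = 12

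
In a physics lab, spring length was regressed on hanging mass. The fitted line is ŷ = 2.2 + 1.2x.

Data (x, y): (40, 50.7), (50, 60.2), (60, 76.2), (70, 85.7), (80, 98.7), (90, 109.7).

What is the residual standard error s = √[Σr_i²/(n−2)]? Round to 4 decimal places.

x=40: ŷ = 2.2 + 1.2·40 = 50.2; r = 50.7 − 50.2 = 0.5
x=50: ŷ = 2.2 + 1.2·50 = 62.2; r = 60.2 − 62.2 = -2
x=60: ŷ = 2.2 + 1.2·60 = 74.2; r = 76.2 − 74.2 = 2
x=70: ŷ = 2.2 + 1.2·70 = 86.2; r = 85.7 − 86.2 = -0.5
x=80: ŷ = 2.2 + 1.2·80 = 98.2; r = 98.7 − 98.2 = 0.5
x=90: ŷ = 2.2 + 1.2·90 = 110.2; r = 109.7 − 110.2 = -0.5
SSE = 0.25 + 4 + 4 + 0.25 + 0.25 + 0.25 = 9
s = √(9/4) = √2.25 ≈ 1.5000

s = 1.5000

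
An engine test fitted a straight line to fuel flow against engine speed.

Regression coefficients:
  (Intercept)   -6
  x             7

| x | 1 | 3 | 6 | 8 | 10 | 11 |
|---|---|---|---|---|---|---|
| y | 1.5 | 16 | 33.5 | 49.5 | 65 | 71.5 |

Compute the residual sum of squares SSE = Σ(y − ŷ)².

x=1: ŷ = -6 + 7·1 = 1; e = 1.5 − 1 = 0.5
x=3: ŷ = -6 + 7·3 = 15; e = 16 − 15 = 1
x=6: ŷ = -6 + 7·6 = 36; e = 33.5 − 36 = -2.5
x=8: ŷ = -6 + 7·8 = 50; e = 49.5 − 50 = -0.5
x=10: ŷ = -6 + 7·10 = 64; e = 65 − 64 = 1
x=11: ŷ = -6 + 7·11 = 71; e = 71.5 − 71 = 0.5
SSE = 0.25 + 1 + 6.25 + 0.25 + 1 + 0.25 = 9

SSE = 9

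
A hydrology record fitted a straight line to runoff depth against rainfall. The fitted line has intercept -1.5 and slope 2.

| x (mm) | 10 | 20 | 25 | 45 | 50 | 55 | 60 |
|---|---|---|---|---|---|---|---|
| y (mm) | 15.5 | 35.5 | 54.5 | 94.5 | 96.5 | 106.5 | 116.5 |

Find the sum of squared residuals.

x=10: ŷ = -1.5 + 2·10 = 18.5; r = 15.5 − 18.5 = -3
x=20: ŷ = -1.5 + 2·20 = 38.5; r = 35.5 − 38.5 = -3
x=25: ŷ = -1.5 + 2·25 = 48.5; r = 54.5 − 48.5 = 6
x=45: ŷ = -1.5 + 2·45 = 88.5; r = 94.5 − 88.5 = 6
x=50: ŷ = -1.5 + 2·50 = 98.5; r = 96.5 − 98.5 = -2
x=55: ŷ = -1.5 + 2·55 = 108.5; r = 106.5 − 108.5 = -2
x=60: ŷ = -1.5 + 2·60 = 118.5; r = 116.5 − 118.5 = -2
SSE = 9 + 9 + 36 + 36 + 4 + 4 + 4 = 102

SSE = 102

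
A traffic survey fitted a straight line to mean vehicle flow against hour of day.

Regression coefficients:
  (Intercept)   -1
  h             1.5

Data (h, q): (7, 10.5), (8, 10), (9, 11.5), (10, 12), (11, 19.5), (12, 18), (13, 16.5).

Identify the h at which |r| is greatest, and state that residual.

h=7: q̂ = -1 + 1.5·7 = 9.5; r = 10.5 − 9.5 = 1
h=8: q̂ = -1 + 1.5·8 = 11; r = 10 − 11 = -1
h=9: q̂ = -1 + 1.5·9 = 12.5; r = 11.5 − 12.5 = -1
h=10: q̂ = -1 + 1.5·10 = 14; r = 12 − 14 = -2
h=11: q̂ = -1 + 1.5·11 = 15.5; r = 19.5 − 15.5 = 4
h=12: q̂ = -1 + 1.5·12 = 17; r = 18 − 17 = 1
h=13: q̂ = -1 + 1.5·13 = 18.5; r = 16.5 − 18.5 = -2
Largest |r| is 4 at h = 11, residual 4.

h = 11, r = 4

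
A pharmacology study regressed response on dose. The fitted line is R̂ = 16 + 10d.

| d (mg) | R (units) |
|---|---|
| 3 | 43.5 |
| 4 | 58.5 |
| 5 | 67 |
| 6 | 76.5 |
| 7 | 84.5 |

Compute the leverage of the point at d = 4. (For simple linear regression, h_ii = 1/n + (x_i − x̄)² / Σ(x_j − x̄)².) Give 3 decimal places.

d̄ = (3 + 4 + 5 + 6 + 7)/5 = 5
Σ(d − d̄)² = 4 + 1 + 0 + 1 + 4 = 10
h = 1/5 + (-1)²/10 = 0.2 + 0.1 = 0.300

h = 0.300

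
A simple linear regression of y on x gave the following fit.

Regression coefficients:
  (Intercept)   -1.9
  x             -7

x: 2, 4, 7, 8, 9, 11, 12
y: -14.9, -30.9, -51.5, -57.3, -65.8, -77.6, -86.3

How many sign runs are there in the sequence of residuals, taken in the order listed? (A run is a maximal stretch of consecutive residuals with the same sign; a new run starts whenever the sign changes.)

x=2: ŷ = -1.9 − 7·2 = -15.9; r = -14.9 − (-15.9) = 1
x=4: ŷ = -1.9 − 7·4 = -29.9; r = -30.9 − (-29.9) = -1
x=7: ŷ = -1.9 − 7·7 = -50.9; r = -51.5 − (-50.9) = -0.6
x=8: ŷ = -1.9 − 7·8 = -57.9; r = -57.3 − (-57.9) = 0.6
x=9: ŷ = -1.9 − 7·9 = -64.9; r = -65.8 − (-64.9) = -0.9
x=11: ŷ = -1.9 − 7·11 = -78.9; r = -77.6 − (-78.9) = 1.3
x=12: ŷ = -1.9 − 7·12 = -85.9; r = -86.3 − (-85.9) = -0.4
Signs: + − − + − + −
Runs: +×1, −×2, +×1, −×1, +×1, −×1 → 6

6 runs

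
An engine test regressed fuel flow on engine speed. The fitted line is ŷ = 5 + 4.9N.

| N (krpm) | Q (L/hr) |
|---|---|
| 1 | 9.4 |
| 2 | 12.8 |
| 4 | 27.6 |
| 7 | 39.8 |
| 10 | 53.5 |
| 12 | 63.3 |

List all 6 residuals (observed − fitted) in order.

-0.5, -2, 3, 0.5, -0.5, -0.5

N=1: ŷ = 5 + 4.9·1 = 9.9; e = 9.4 − 9.9 = -0.5
N=2: ŷ = 5 + 4.9·2 = 14.8; e = 12.8 − 14.8 = -2
N=4: ŷ = 5 + 4.9·4 = 24.6; e = 27.6 − 24.6 = 3
N=7: ŷ = 5 + 4.9·7 = 39.3; e = 39.8 − 39.3 = 0.5
N=10: ŷ = 5 + 4.9·10 = 54; e = 53.5 − 54 = -0.5
N=12: ŷ = 5 + 4.9·12 = 63.8; e = 63.3 − 63.8 = -0.5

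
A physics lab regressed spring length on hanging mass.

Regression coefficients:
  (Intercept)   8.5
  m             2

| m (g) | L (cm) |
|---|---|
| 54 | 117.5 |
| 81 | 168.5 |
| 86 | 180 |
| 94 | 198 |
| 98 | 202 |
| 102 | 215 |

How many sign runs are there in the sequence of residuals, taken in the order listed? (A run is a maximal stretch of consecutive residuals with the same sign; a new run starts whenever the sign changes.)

m=54: ŷ = 8.5 + 2·54 = 116.5; e = 117.5 − 116.5 = 1
m=81: ŷ = 8.5 + 2·81 = 170.5; e = 168.5 − 170.5 = -2
m=86: ŷ = 8.5 + 2·86 = 180.5; e = 180 − 180.5 = -0.5
m=94: ŷ = 8.5 + 2·94 = 196.5; e = 198 − 196.5 = 1.5
m=98: ŷ = 8.5 + 2·98 = 204.5; e = 202 − 204.5 = -2.5
m=102: ŷ = 8.5 + 2·102 = 212.5; e = 215 − 212.5 = 2.5
Signs: + − − + − +
Runs: +×1, −×2, +×1, −×1, +×1 → 5

5 runs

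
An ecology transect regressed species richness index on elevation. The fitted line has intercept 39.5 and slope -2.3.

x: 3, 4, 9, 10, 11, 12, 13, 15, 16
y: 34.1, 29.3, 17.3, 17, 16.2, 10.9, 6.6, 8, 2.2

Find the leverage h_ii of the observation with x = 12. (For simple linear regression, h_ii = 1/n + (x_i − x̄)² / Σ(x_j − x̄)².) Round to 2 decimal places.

h = 0.13

x̄ = (3 + 4 + 9 + 10 + 11 + 12 + 13 + 15 + 16)/9 = 10.3333
Σ(x − x̄)² = 53.7778 + 40.1111 + 1.77778 + 0.111111 + 0.444444 + 2.77778 + 7.11111 + 21.7778 + 32.1111 = 160
h = 1/9 + (1.66667)²/160 = 0.111111 + 0.0173611 = 0.13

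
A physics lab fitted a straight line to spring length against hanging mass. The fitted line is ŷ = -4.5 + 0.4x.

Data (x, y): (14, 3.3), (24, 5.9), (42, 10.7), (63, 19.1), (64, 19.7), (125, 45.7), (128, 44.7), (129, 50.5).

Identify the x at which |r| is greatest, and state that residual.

x=14: ŷ = -4.5 + 0.4·14 = 1.1; r = 3.3 − 1.1 = 2.2
x=24: ŷ = -4.5 + 0.4·24 = 5.1; r = 5.9 − 5.1 = 0.8
x=42: ŷ = -4.5 + 0.4·42 = 12.3; r = 10.7 − 12.3 = -1.6
x=63: ŷ = -4.5 + 0.4·63 = 20.7; r = 19.1 − 20.7 = -1.6
x=64: ŷ = -4.5 + 0.4·64 = 21.1; r = 19.7 − 21.1 = -1.4
x=125: ŷ = -4.5 + 0.4·125 = 45.5; r = 45.7 − 45.5 = 0.2
x=128: ŷ = -4.5 + 0.4·128 = 46.7; r = 44.7 − 46.7 = -2
x=129: ŷ = -4.5 + 0.4·129 = 47.1; r = 50.5 − 47.1 = 3.4
Largest |r| is 3.4 at x = 129, residual 3.4.

x = 129, r = 3.4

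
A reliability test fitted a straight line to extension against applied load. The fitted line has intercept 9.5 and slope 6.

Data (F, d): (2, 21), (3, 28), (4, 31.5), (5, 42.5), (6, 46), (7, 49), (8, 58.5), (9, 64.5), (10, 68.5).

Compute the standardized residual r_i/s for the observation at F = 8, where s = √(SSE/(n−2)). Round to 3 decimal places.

0.552

F=2: d̂ = 9.5 + 6·2 = 21.5; r = 21 − 21.5 = -0.5
F=3: d̂ = 9.5 + 6·3 = 27.5; r = 28 − 27.5 = 0.5
F=4: d̂ = 9.5 + 6·4 = 33.5; r = 31.5 − 33.5 = -2
F=5: d̂ = 9.5 + 6·5 = 39.5; r = 42.5 − 39.5 = 3
F=6: d̂ = 9.5 + 6·6 = 45.5; r = 46 − 45.5 = 0.5
F=7: d̂ = 9.5 + 6·7 = 51.5; r = 49 − 51.5 = -2.5
F=8: d̂ = 9.5 + 6·8 = 57.5; r = 58.5 − 57.5 = 1
F=9: d̂ = 9.5 + 6·9 = 63.5; r = 64.5 − 63.5 = 1
F=10: d̂ = 9.5 + 6·10 = 69.5; r = 68.5 − 69.5 = -1
SSE = 0.25 + 0.25 + 4 + 9 + 0.25 + 6.25 + 1 + 1 + 1 = 23
s = √(23/7) = 1.81265
r/s = 1 / 1.81265 = 0.552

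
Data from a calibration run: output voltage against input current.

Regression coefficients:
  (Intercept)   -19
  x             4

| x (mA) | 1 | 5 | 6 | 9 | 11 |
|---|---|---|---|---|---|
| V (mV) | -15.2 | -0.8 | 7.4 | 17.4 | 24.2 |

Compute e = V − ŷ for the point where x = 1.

e = -0.2

ŷ = -19 + 4·1 = -15
e = -15.2 − (-15) = -0.2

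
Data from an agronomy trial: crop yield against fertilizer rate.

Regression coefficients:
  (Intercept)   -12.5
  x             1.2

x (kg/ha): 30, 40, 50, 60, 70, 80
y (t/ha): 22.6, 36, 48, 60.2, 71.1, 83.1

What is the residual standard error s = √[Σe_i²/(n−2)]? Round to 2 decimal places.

s = 0.73

x=30: ŷ = -12.5 + 1.2·30 = 23.5; e = 22.6 − 23.5 = -0.9
x=40: ŷ = -12.5 + 1.2·40 = 35.5; e = 36 − 35.5 = 0.5
x=50: ŷ = -12.5 + 1.2·50 = 47.5; e = 48 − 47.5 = 0.5
x=60: ŷ = -12.5 + 1.2·60 = 59.5; e = 60.2 − 59.5 = 0.7
x=70: ŷ = -12.5 + 1.2·70 = 71.5; e = 71.1 − 71.5 = -0.4
x=80: ŷ = -12.5 + 1.2·80 = 83.5; e = 83.1 − 83.5 = -0.4
SSE = 0.81 + 0.25 + 0.25 + 0.49 + 0.16 + 0.16 = 2.12
s = √(2.12/4) = √0.53 ≈ 0.73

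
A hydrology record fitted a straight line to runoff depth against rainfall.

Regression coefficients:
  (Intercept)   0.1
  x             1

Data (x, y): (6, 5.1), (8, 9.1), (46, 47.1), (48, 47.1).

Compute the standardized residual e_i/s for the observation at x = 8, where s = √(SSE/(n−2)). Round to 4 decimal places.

x=6: ŷ = 0.1 + 6 = 6.1; e = 5.1 − 6.1 = -1
x=8: ŷ = 0.1 + 8 = 8.1; e = 9.1 − 8.1 = 1
x=46: ŷ = 0.1 + 46 = 46.1; e = 47.1 − 46.1 = 1
x=48: ŷ = 0.1 + 48 = 48.1; e = 47.1 − 48.1 = -1
SSE = 1 + 1 + 1 + 1 = 4
s = √(4/2) = 1.41421
e/s = 1 / 1.41421 = 0.7071

0.7071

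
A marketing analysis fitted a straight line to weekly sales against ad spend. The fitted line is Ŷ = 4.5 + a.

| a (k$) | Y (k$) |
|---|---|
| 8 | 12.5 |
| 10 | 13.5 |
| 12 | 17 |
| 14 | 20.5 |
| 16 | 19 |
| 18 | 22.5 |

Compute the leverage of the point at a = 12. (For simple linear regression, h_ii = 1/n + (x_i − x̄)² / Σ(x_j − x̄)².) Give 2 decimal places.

ā = (8 + 10 + 12 + 14 + 16 + 18)/6 = 13
Σ(a − ā)² = 25 + 9 + 1 + 1 + 9 + 25 = 70
h = 1/6 + (-1)²/70 = 0.166667 + 0.0142857 = 0.18

h = 0.18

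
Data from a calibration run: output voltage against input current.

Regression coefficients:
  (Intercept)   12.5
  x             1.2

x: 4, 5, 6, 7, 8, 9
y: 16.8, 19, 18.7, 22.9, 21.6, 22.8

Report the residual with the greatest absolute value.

x=4: ŷ = 12.5 + 1.2·4 = 17.3; e = 16.8 − 17.3 = -0.5
x=5: ŷ = 12.5 + 1.2·5 = 18.5; e = 19 − 18.5 = 0.5
x=6: ŷ = 12.5 + 1.2·6 = 19.7; e = 18.7 − 19.7 = -1
x=7: ŷ = 12.5 + 1.2·7 = 20.9; e = 22.9 − 20.9 = 2
x=8: ŷ = 12.5 + 1.2·8 = 22.1; e = 21.6 − 22.1 = -0.5
x=9: ŷ = 12.5 + 1.2·9 = 23.3; e = 22.8 − 23.3 = -0.5
Largest |e| is 2 at x = 7, residual 2.

e = 2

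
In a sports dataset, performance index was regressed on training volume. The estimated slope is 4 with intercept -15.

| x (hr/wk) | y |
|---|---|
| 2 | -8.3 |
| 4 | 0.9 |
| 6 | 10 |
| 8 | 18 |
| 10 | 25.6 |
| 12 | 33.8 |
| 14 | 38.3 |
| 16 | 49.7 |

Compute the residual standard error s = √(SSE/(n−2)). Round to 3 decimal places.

s = 1.442

x=2: ŷ = -15 + 4·2 = -7; r = -8.3 − (-7) = -1.3
x=4: ŷ = -15 + 4·4 = 1; r = 0.9 − 1 = -0.1
x=6: ŷ = -15 + 4·6 = 9; r = 10 − 9 = 1
x=8: ŷ = -15 + 4·8 = 17; r = 18 − 17 = 1
x=10: ŷ = -15 + 4·10 = 25; r = 25.6 − 25 = 0.6
x=12: ŷ = -15 + 4·12 = 33; r = 33.8 − 33 = 0.8
x=14: ŷ = -15 + 4·14 = 41; r = 38.3 − 41 = -2.7
x=16: ŷ = -15 + 4·16 = 49; r = 49.7 − 49 = 0.7
SSE = 1.69 + 0.01 + 1 + 1 + 0.36 + 0.64 + 7.29 + 0.49 = 12.48
s = √(12.48/6) = √2.08 ≈ 1.442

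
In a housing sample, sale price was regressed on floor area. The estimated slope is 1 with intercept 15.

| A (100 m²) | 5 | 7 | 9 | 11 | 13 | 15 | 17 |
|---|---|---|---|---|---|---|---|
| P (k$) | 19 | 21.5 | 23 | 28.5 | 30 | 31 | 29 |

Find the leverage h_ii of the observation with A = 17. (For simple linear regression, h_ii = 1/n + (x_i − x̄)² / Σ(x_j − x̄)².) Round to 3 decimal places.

Ā = (5 + 7 + 9 + 11 + 13 + 15 + 17)/7 = 11
Σ(A − Ā)² = 36 + 16 + 4 + 0 + 4 + 16 + 36 = 112
h = 1/7 + (6)²/112 = 0.142857 + 0.321429 = 0.464

h = 0.464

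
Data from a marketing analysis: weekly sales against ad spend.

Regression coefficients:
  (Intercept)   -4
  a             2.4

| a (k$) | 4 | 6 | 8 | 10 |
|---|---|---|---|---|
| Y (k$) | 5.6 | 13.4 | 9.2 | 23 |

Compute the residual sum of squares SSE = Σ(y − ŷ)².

SSE = 54

a=4: ŷ = -4 + 2.4·4 = 5.6; r = 5.6 − 5.6 = 0
a=6: ŷ = -4 + 2.4·6 = 10.4; r = 13.4 − 10.4 = 3
a=8: ŷ = -4 + 2.4·8 = 15.2; r = 9.2 − 15.2 = -6
a=10: ŷ = -4 + 2.4·10 = 20; r = 23 − 20 = 3
SSE = 0 + 9 + 36 + 9 = 54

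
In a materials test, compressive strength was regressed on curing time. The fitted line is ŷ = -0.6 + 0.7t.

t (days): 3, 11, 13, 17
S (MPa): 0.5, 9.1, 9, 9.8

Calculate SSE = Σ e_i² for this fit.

t=3: ŷ = -0.6 + 0.7·3 = 1.5; e = 0.5 − 1.5 = -1
t=11: ŷ = -0.6 + 0.7·11 = 7.1; e = 9.1 − 7.1 = 2
t=13: ŷ = -0.6 + 0.7·13 = 8.5; e = 9 − 8.5 = 0.5
t=17: ŷ = -0.6 + 0.7·17 = 11.3; e = 9.8 − 11.3 = -1.5
SSE = 1 + 4 + 0.25 + 2.25 = 7.5

SSE = 7.5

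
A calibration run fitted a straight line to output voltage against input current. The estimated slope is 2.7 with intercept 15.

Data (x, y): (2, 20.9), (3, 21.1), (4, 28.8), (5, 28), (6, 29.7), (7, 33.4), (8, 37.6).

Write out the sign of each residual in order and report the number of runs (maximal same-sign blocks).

5 runs

x=2: ŷ = 15 + 2.7·2 = 20.4; e = 20.9 − 20.4 = 0.5
x=3: ŷ = 15 + 2.7·3 = 23.1; e = 21.1 − 23.1 = -2
x=4: ŷ = 15 + 2.7·4 = 25.8; e = 28.8 − 25.8 = 3
x=5: ŷ = 15 + 2.7·5 = 28.5; e = 28 − 28.5 = -0.5
x=6: ŷ = 15 + 2.7·6 = 31.2; e = 29.7 − 31.2 = -1.5
x=7: ŷ = 15 + 2.7·7 = 33.9; e = 33.4 − 33.9 = -0.5
x=8: ŷ = 15 + 2.7·8 = 36.6; e = 37.6 − 36.6 = 1
Signs: + − + − − − +
Runs: +×1, −×1, +×1, −×3, +×1 → 5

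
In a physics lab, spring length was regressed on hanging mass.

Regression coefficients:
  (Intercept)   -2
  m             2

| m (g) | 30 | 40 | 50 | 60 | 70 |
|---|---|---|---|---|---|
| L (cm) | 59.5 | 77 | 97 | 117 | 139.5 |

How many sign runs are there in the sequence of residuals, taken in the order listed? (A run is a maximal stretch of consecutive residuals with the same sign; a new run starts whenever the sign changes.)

m=30: ŷ = -2 + 2·30 = 58; r = 59.5 − 58 = 1.5
m=40: ŷ = -2 + 2·40 = 78; r = 77 − 78 = -1
m=50: ŷ = -2 + 2·50 = 98; r = 97 − 98 = -1
m=60: ŷ = -2 + 2·60 = 118; r = 117 − 118 = -1
m=70: ŷ = -2 + 2·70 = 138; r = 139.5 − 138 = 1.5
Signs: + − − − +
Runs: +×1, −×3, +×1 → 3

3 runs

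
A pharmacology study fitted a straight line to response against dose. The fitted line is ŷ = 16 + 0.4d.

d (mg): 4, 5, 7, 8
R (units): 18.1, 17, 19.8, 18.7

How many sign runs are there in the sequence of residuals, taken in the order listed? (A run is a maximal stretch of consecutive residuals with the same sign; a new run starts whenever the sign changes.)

4 runs

d=4: ŷ = 16 + 0.4·4 = 17.6; e = 18.1 − 17.6 = 0.5
d=5: ŷ = 16 + 0.4·5 = 18; e = 17 − 18 = -1
d=7: ŷ = 16 + 0.4·7 = 18.8; e = 19.8 − 18.8 = 1
d=8: ŷ = 16 + 0.4·8 = 19.2; e = 18.7 − 19.2 = -0.5
Signs: + − + −
Runs: +×1, −×1, +×1, −×1 → 4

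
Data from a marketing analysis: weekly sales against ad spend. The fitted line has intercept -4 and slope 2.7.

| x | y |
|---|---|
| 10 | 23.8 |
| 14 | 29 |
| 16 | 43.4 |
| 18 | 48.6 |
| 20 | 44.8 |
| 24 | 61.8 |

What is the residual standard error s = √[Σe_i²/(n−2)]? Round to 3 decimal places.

x=10: ŷ = -4 + 2.7·10 = 23; e = 23.8 − 23 = 0.8
x=14: ŷ = -4 + 2.7·14 = 33.8; e = 29 − 33.8 = -4.8
x=16: ŷ = -4 + 2.7·16 = 39.2; e = 43.4 − 39.2 = 4.2
x=18: ŷ = -4 + 2.7·18 = 44.6; e = 48.6 − 44.6 = 4
x=20: ŷ = -4 + 2.7·20 = 50; e = 44.8 − 50 = -5.2
x=24: ŷ = -4 + 2.7·24 = 60.8; e = 61.8 − 60.8 = 1
SSE = 0.64 + 23.04 + 17.64 + 16 + 27.04 + 1 = 85.36
s = √(85.36/4) = √21.34 ≈ 4.620

s = 4.620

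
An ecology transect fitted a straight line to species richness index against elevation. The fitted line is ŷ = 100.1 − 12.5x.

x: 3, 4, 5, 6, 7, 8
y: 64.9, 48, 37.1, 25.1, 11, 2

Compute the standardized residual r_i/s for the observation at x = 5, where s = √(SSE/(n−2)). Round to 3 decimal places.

-0.249

x=3: ŷ = 100.1 − 12.5·3 = 62.6; r = 64.9 − 62.6 = 2.3
x=4: ŷ = 100.1 − 12.5·4 = 50.1; r = 48 − 50.1 = -2.1
x=5: ŷ = 100.1 − 12.5·5 = 37.6; r = 37.1 − 37.6 = -0.5
x=6: ŷ = 100.1 − 12.5·6 = 25.1; r = 25.1 − 25.1 = 0
x=7: ŷ = 100.1 − 12.5·7 = 12.6; r = 11 − 12.6 = -1.6
x=8: ŷ = 100.1 − 12.5·8 = 0.1; r = 2 − 0.1 = 1.9
SSE = 5.29 + 4.41 + 0.25 + 0 + 2.56 + 3.61 = 16.12
s = √(16.12/4) = 2.00749
r/s = -0.5 / 2.00749 = -0.249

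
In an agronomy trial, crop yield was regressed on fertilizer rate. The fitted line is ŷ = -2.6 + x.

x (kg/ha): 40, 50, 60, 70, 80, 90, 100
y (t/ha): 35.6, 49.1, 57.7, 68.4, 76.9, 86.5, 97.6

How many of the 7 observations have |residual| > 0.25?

x=40: ŷ = -2.6 + 40 = 37.4; e = 35.6 − 37.4 = -1.8
x=50: ŷ = -2.6 + 50 = 47.4; e = 49.1 − 47.4 = 1.7
x=60: ŷ = -2.6 + 60 = 57.4; e = 57.7 − 57.4 = 0.3
x=70: ŷ = -2.6 + 70 = 67.4; e = 68.4 − 67.4 = 1
x=80: ŷ = -2.6 + 80 = 77.4; e = 76.9 − 77.4 = -0.5
x=90: ŷ = -2.6 + 90 = 87.4; e = 86.5 − 87.4 = -0.9
x=100: ŷ = -2.6 + 100 = 97.4; e = 97.6 − 97.4 = 0.2
|e| > 0.25: x=40 (|e|=1.8), x=50 (|e|=1.7), x=60 (|e|=0.3), x=70 (|e|=1), x=80 (|e|=0.5), x=90 (|e|=0.9) → 6

6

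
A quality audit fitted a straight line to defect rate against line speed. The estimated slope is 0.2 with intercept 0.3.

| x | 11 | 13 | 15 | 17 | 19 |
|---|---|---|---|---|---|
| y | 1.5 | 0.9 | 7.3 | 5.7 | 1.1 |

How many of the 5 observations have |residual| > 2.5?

2

x=11: ŷ = 0.3 + 0.2·11 = 2.5; r = 1.5 − 2.5 = -1
x=13: ŷ = 0.3 + 0.2·13 = 2.9; r = 0.9 − 2.9 = -2
x=15: ŷ = 0.3 + 0.2·15 = 3.3; r = 7.3 − 3.3 = 4
x=17: ŷ = 0.3 + 0.2·17 = 3.7; r = 5.7 − 3.7 = 2
x=19: ŷ = 0.3 + 0.2·19 = 4.1; r = 1.1 − 4.1 = -3
|r| > 2.5: x=15 (|r|=4), x=19 (|r|=3) → 2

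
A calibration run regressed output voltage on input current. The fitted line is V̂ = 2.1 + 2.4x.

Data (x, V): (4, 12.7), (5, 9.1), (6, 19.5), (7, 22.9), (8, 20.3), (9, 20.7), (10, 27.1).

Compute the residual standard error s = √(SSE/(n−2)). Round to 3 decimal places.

x=4: V̂ = 2.1 + 2.4·4 = 11.7; r = 12.7 − 11.7 = 1
x=5: V̂ = 2.1 + 2.4·5 = 14.1; r = 9.1 − 14.1 = -5
x=6: V̂ = 2.1 + 2.4·6 = 16.5; r = 19.5 − 16.5 = 3
x=7: V̂ = 2.1 + 2.4·7 = 18.9; r = 22.9 − 18.9 = 4
x=8: V̂ = 2.1 + 2.4·8 = 21.3; r = 20.3 − 21.3 = -1
x=9: V̂ = 2.1 + 2.4·9 = 23.7; r = 20.7 − 23.7 = -3
x=10: V̂ = 2.1 + 2.4·10 = 26.1; r = 27.1 − 26.1 = 1
SSE = 1 + 25 + 9 + 16 + 1 + 9 + 1 = 62
s = √(62/5) = √12.4 ≈ 3.521

s = 3.521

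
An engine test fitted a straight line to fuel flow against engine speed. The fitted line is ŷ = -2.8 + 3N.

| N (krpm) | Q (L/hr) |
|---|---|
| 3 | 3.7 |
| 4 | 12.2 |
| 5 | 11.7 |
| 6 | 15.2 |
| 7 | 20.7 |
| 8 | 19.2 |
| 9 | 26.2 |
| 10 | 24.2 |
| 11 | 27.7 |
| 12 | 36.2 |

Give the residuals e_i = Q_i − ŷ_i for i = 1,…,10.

-2.5, 3, -0.5, 0, 2.5, -2, 2, -3, -2.5, 3

N=3: ŷ = -2.8 + 3·3 = 6.2; e = 3.7 − 6.2 = -2.5
N=4: ŷ = -2.8 + 3·4 = 9.2; e = 12.2 − 9.2 = 3
N=5: ŷ = -2.8 + 3·5 = 12.2; e = 11.7 − 12.2 = -0.5
N=6: ŷ = -2.8 + 3·6 = 15.2; e = 15.2 − 15.2 = 0
N=7: ŷ = -2.8 + 3·7 = 18.2; e = 20.7 − 18.2 = 2.5
N=8: ŷ = -2.8 + 3·8 = 21.2; e = 19.2 − 21.2 = -2
N=9: ŷ = -2.8 + 3·9 = 24.2; e = 26.2 − 24.2 = 2
N=10: ŷ = -2.8 + 3·10 = 27.2; e = 24.2 − 27.2 = -3
N=11: ŷ = -2.8 + 3·11 = 30.2; e = 27.7 − 30.2 = -2.5
N=12: ŷ = -2.8 + 3·12 = 33.2; e = 36.2 − 33.2 = 3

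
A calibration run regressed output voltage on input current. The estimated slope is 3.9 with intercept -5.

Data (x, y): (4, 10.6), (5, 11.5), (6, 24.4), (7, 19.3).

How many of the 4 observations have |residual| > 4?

1

x=4: ŷ = -5 + 3.9·4 = 10.6; e = 10.6 − 10.6 = 0
x=5: ŷ = -5 + 3.9·5 = 14.5; e = 11.5 − 14.5 = -3
x=6: ŷ = -5 + 3.9·6 = 18.4; e = 24.4 − 18.4 = 6
x=7: ŷ = -5 + 3.9·7 = 22.3; e = 19.3 − 22.3 = -3
|e| > 4: x=6 (|e|=6) → 1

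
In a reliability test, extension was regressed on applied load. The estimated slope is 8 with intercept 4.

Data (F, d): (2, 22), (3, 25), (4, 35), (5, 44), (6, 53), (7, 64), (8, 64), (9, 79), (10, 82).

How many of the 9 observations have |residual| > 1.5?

6

F=2: ŷ = 4 + 8·2 = 20; e = 22 − 20 = 2
F=3: ŷ = 4 + 8·3 = 28; e = 25 − 28 = -3
F=4: ŷ = 4 + 8·4 = 36; e = 35 − 36 = -1
F=5: ŷ = 4 + 8·5 = 44; e = 44 − 44 = 0
F=6: ŷ = 4 + 8·6 = 52; e = 53 − 52 = 1
F=7: ŷ = 4 + 8·7 = 60; e = 64 − 60 = 4
F=8: ŷ = 4 + 8·8 = 68; e = 64 − 68 = -4
F=9: ŷ = 4 + 8·9 = 76; e = 79 − 76 = 3
F=10: ŷ = 4 + 8·10 = 84; e = 82 − 84 = -2
|e| > 1.5: F=2 (|e|=2), F=3 (|e|=3), F=7 (|e|=4), F=8 (|e|=4), F=9 (|e|=3), F=10 (|e|=2) → 6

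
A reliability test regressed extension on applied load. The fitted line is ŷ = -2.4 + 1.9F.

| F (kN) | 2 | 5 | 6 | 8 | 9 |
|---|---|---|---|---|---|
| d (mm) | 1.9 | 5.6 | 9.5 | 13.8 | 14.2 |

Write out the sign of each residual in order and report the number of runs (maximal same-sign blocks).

4 runs

F=2: ŷ = -2.4 + 1.9·2 = 1.4; e = 1.9 − 1.4 = 0.5
F=5: ŷ = -2.4 + 1.9·5 = 7.1; e = 5.6 − 7.1 = -1.5
F=6: ŷ = -2.4 + 1.9·6 = 9; e = 9.5 − 9 = 0.5
F=8: ŷ = -2.4 + 1.9·8 = 12.8; e = 13.8 − 12.8 = 1
F=9: ŷ = -2.4 + 1.9·9 = 14.7; e = 14.2 − 14.7 = -0.5
Signs: + − + + −
Runs: +×1, −×1, +×2, −×1 → 4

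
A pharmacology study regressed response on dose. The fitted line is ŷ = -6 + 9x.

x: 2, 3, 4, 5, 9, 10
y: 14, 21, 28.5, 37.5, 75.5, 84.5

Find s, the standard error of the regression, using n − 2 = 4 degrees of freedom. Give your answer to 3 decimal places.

s = 1.500

x=2: ŷ = -6 + 9·2 = 12; e = 14 − 12 = 2
x=3: ŷ = -6 + 9·3 = 21; e = 21 − 21 = 0
x=4: ŷ = -6 + 9·4 = 30; e = 28.5 − 30 = -1.5
x=5: ŷ = -6 + 9·5 = 39; e = 37.5 − 39 = -1.5
x=9: ŷ = -6 + 9·9 = 75; e = 75.5 − 75 = 0.5
x=10: ŷ = -6 + 9·10 = 84; e = 84.5 − 84 = 0.5
SSE = 4 + 0 + 2.25 + 2.25 + 0.25 + 0.25 = 9
s = √(9/4) = √2.25 ≈ 1.500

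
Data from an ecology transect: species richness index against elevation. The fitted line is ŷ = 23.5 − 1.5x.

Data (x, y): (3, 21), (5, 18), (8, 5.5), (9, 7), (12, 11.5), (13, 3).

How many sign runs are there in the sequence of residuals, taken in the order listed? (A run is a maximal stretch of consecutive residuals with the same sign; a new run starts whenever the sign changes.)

x=3: ŷ = 23.5 − 1.5·3 = 19; e = 21 − 19 = 2
x=5: ŷ = 23.5 − 1.5·5 = 16; e = 18 − 16 = 2
x=8: ŷ = 23.5 − 1.5·8 = 11.5; e = 5.5 − 11.5 = -6
x=9: ŷ = 23.5 − 1.5·9 = 10; e = 7 − 10 = -3
x=12: ŷ = 23.5 − 1.5·12 = 5.5; e = 11.5 − 5.5 = 6
x=13: ŷ = 23.5 − 1.5·13 = 4; e = 3 − 4 = -1
Signs: + + − − + −
Runs: +×2, −×2, +×1, −×1 → 4

4 runs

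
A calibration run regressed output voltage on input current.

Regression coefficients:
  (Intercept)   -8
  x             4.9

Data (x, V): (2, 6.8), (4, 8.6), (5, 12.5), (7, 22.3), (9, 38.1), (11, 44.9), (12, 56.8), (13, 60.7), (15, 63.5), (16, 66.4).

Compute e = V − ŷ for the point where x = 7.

e = -4

ŷ = -8 + 4.9·7 = 26.3
e = 22.3 − 26.3 = -4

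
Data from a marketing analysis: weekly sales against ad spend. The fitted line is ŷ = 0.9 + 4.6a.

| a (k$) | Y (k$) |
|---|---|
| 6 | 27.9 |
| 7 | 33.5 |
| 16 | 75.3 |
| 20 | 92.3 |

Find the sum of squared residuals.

SSE = 1.52

a=6: ŷ = 0.9 + 4.6·6 = 28.5; r = 27.9 − 28.5 = -0.6
a=7: ŷ = 0.9 + 4.6·7 = 33.1; r = 33.5 − 33.1 = 0.4
a=16: ŷ = 0.9 + 4.6·16 = 74.5; r = 75.3 − 74.5 = 0.8
a=20: ŷ = 0.9 + 4.6·20 = 92.9; r = 92.3 − 92.9 = -0.6
SSE = 0.36 + 0.16 + 0.64 + 0.36 = 1.52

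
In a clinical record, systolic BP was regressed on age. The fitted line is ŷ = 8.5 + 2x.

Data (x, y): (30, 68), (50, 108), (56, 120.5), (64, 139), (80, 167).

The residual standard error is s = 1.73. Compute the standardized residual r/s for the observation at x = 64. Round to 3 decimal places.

ŷ = 8.5 + 2·64 = 136.5
r = 139 − 136.5 = 2.5
r/s = 2.5 / 1.73 = 1.445

1.445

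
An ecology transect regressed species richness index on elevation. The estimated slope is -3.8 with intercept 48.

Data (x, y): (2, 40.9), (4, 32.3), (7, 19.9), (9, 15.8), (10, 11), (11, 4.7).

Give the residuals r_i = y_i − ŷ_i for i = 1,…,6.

0.5, -0.5, -1.5, 2, 1, -1.5

x=2: ŷ = 48 − 3.8·2 = 40.4; r = 40.9 − 40.4 = 0.5
x=4: ŷ = 48 − 3.8·4 = 32.8; r = 32.3 − 32.8 = -0.5
x=7: ŷ = 48 − 3.8·7 = 21.4; r = 19.9 − 21.4 = -1.5
x=9: ŷ = 48 − 3.8·9 = 13.8; r = 15.8 − 13.8 = 2
x=10: ŷ = 48 − 3.8·10 = 10; r = 11 − 10 = 1
x=11: ŷ = 48 − 3.8·11 = 6.2; r = 4.7 − 6.2 = -1.5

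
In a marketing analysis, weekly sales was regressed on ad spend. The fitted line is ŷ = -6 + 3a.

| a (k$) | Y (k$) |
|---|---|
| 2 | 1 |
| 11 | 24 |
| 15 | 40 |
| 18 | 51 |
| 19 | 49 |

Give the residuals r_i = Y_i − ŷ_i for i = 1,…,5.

a=2: ŷ = -6 + 3·2 = 0; r = 1 − 0 = 1
a=11: ŷ = -6 + 3·11 = 27; r = 24 − 27 = -3
a=15: ŷ = -6 + 3·15 = 39; r = 40 − 39 = 1
a=18: ŷ = -6 + 3·18 = 48; r = 51 − 48 = 3
a=19: ŷ = -6 + 3·19 = 51; r = 49 − 51 = -2

1, -3, 1, 3, -2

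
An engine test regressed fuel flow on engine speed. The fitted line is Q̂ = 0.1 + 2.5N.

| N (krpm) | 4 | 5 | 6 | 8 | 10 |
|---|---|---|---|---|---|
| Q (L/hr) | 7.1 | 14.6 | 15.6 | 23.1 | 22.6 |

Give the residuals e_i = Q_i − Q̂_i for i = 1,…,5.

-3, 2, 0.5, 3, -2.5

N=4: Q̂ = 0.1 + 2.5·4 = 10.1; e = 7.1 − 10.1 = -3
N=5: Q̂ = 0.1 + 2.5·5 = 12.6; e = 14.6 − 12.6 = 2
N=6: Q̂ = 0.1 + 2.5·6 = 15.1; e = 15.6 − 15.1 = 0.5
N=8: Q̂ = 0.1 + 2.5·8 = 20.1; e = 23.1 − 20.1 = 3
N=10: Q̂ = 0.1 + 2.5·10 = 25.1; e = 22.6 − 25.1 = -2.5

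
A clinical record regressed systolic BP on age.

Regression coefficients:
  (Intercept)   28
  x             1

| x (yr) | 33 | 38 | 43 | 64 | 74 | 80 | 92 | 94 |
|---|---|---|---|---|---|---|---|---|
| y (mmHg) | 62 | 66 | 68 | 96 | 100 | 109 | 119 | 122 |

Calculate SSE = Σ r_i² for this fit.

SSE = 32

x=33: ŷ = 28 + 33 = 61; r = 62 − 61 = 1
x=38: ŷ = 28 + 38 = 66; r = 66 − 66 = 0
x=43: ŷ = 28 + 43 = 71; r = 68 − 71 = -3
x=64: ŷ = 28 + 64 = 92; r = 96 − 92 = 4
x=74: ŷ = 28 + 74 = 102; r = 100 − 102 = -2
x=80: ŷ = 28 + 80 = 108; r = 109 − 108 = 1
x=92: ŷ = 28 + 92 = 120; r = 119 − 120 = -1
x=94: ŷ = 28 + 94 = 122; r = 122 − 122 = 0
SSE = 1 + 0 + 9 + 16 + 4 + 1 + 1 + 0 = 32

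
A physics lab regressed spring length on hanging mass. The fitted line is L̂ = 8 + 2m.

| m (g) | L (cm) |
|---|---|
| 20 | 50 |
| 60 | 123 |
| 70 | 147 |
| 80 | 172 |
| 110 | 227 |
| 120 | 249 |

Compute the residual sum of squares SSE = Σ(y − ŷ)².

SSE = 48

m=20: L̂ = 8 + 2·20 = 48; e = 50 − 48 = 2
m=60: L̂ = 8 + 2·60 = 128; e = 123 − 128 = -5
m=70: L̂ = 8 + 2·70 = 148; e = 147 − 148 = -1
m=80: L̂ = 8 + 2·80 = 168; e = 172 − 168 = 4
m=110: L̂ = 8 + 2·110 = 228; e = 227 − 228 = -1
m=120: L̂ = 8 + 2·120 = 248; e = 249 − 248 = 1
SSE = 4 + 25 + 1 + 16 + 1 + 1 = 48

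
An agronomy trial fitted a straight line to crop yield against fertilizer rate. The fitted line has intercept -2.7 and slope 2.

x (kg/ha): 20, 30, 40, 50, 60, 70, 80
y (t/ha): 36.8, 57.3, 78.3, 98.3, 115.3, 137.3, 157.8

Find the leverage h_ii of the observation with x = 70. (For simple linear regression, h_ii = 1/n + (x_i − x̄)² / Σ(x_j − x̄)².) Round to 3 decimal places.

h = 0.286

x̄ = (20 + 30 + 40 + 50 + 60 + 70 + 80)/7 = 50
Σ(x − x̄)² = 900 + 400 + 100 + 0 + 100 + 400 + 900 = 2800
h = 1/7 + (20)²/2800 = 0.142857 + 0.142857 = 0.286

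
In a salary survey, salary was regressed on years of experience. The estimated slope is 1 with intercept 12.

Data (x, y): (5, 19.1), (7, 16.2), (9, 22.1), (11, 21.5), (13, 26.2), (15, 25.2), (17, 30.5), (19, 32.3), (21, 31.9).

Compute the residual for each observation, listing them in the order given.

2.1, -2.8, 1.1, -1.5, 1.2, -1.8, 1.5, 1.3, -1.1

x=5: ŷ = 12 + 5 = 17; e = 19.1 − 17 = 2.1
x=7: ŷ = 12 + 7 = 19; e = 16.2 − 19 = -2.8
x=9: ŷ = 12 + 9 = 21; e = 22.1 − 21 = 1.1
x=11: ŷ = 12 + 11 = 23; e = 21.5 − 23 = -1.5
x=13: ŷ = 12 + 13 = 25; e = 26.2 − 25 = 1.2
x=15: ŷ = 12 + 15 = 27; e = 25.2 − 27 = -1.8
x=17: ŷ = 12 + 17 = 29; e = 30.5 − 29 = 1.5
x=19: ŷ = 12 + 19 = 31; e = 32.3 − 31 = 1.3
x=21: ŷ = 12 + 21 = 33; e = 31.9 − 33 = -1.1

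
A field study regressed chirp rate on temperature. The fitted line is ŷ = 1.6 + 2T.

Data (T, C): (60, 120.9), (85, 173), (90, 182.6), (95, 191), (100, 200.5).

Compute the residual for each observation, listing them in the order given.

-0.7, 1.4, 1, -0.6, -1.1

T=60: ŷ = 1.6 + 2·60 = 121.6; r = 120.9 − 121.6 = -0.7
T=85: ŷ = 1.6 + 2·85 = 171.6; r = 173 − 171.6 = 1.4
T=90: ŷ = 1.6 + 2·90 = 181.6; r = 182.6 − 181.6 = 1
T=95: ŷ = 1.6 + 2·95 = 191.6; r = 191 − 191.6 = -0.6
T=100: ŷ = 1.6 + 2·100 = 201.6; r = 200.5 − 201.6 = -1.1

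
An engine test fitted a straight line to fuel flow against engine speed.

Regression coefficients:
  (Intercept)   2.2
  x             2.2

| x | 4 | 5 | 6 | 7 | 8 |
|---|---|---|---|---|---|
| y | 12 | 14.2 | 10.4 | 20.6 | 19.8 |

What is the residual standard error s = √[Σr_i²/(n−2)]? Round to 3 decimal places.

x=4: ŷ = 2.2 + 2.2·4 = 11; r = 12 − 11 = 1
x=5: ŷ = 2.2 + 2.2·5 = 13.2; r = 14.2 − 13.2 = 1
x=6: ŷ = 2.2 + 2.2·6 = 15.4; r = 10.4 − 15.4 = -5
x=7: ŷ = 2.2 + 2.2·7 = 17.6; r = 20.6 − 17.6 = 3
x=8: ŷ = 2.2 + 2.2·8 = 19.8; r = 19.8 − 19.8 = 0
SSE = 1 + 1 + 25 + 9 + 0 = 36
s = √(36/3) = √12 ≈ 3.464

s = 3.464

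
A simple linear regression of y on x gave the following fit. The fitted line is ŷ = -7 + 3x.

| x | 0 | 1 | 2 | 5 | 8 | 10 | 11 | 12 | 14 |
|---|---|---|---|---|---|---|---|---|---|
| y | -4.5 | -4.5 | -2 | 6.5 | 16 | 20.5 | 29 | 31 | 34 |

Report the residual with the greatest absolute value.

x=0: ŷ = -7 + 3·0 = -7; e = -4.5 − (-7) = 2.5
x=1: ŷ = -7 + 3·1 = -4; e = -4.5 − (-4) = -0.5
x=2: ŷ = -7 + 3·2 = -1; e = -2 − (-1) = -1
x=5: ŷ = -7 + 3·5 = 8; e = 6.5 − 8 = -1.5
x=8: ŷ = -7 + 3·8 = 17; e = 16 − 17 = -1
x=10: ŷ = -7 + 3·10 = 23; e = 20.5 − 23 = -2.5
x=11: ŷ = -7 + 3·11 = 26; e = 29 − 26 = 3
x=12: ŷ = -7 + 3·12 = 29; e = 31 − 29 = 2
x=14: ŷ = -7 + 3·14 = 35; e = 34 − 35 = -1
Largest |e| is 3 at x = 11, residual 3.

e = 3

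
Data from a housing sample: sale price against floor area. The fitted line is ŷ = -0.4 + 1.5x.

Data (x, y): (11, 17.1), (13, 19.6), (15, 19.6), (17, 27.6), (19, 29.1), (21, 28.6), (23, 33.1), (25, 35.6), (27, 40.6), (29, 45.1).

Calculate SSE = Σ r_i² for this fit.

SSE = 28.5

x=11: ŷ = -0.4 + 1.5·11 = 16.1; r = 17.1 − 16.1 = 1
x=13: ŷ = -0.4 + 1.5·13 = 19.1; r = 19.6 − 19.1 = 0.5
x=15: ŷ = -0.4 + 1.5·15 = 22.1; r = 19.6 − 22.1 = -2.5
x=17: ŷ = -0.4 + 1.5·17 = 25.1; r = 27.6 − 25.1 = 2.5
x=19: ŷ = -0.4 + 1.5·19 = 28.1; r = 29.1 − 28.1 = 1
x=21: ŷ = -0.4 + 1.5·21 = 31.1; r = 28.6 − 31.1 = -2.5
x=23: ŷ = -0.4 + 1.5·23 = 34.1; r = 33.1 − 34.1 = -1
x=25: ŷ = -0.4 + 1.5·25 = 37.1; r = 35.6 − 37.1 = -1.5
x=27: ŷ = -0.4 + 1.5·27 = 40.1; r = 40.6 − 40.1 = 0.5
x=29: ŷ = -0.4 + 1.5·29 = 43.1; r = 45.1 − 43.1 = 2
SSE = 1 + 0.25 + 6.25 + 6.25 + 1 + 6.25 + 1 + 2.25 + 0.25 + 4 = 28.5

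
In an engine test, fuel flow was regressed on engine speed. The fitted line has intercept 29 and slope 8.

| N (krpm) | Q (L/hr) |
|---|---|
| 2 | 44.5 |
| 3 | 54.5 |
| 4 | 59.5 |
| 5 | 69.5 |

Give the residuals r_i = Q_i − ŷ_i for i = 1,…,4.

-0.5, 1.5, -1.5, 0.5

N=2: ŷ = 29 + 8·2 = 45; r = 44.5 − 45 = -0.5
N=3: ŷ = 29 + 8·3 = 53; r = 54.5 − 53 = 1.5
N=4: ŷ = 29 + 8·4 = 61; r = 59.5 − 61 = -1.5
N=5: ŷ = 29 + 8·5 = 69; r = 69.5 − 69 = 0.5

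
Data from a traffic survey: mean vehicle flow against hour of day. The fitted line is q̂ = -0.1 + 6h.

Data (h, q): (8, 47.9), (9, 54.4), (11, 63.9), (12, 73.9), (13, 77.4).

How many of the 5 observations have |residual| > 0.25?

4

h=8: q̂ = -0.1 + 6·8 = 47.9; r = 47.9 − 47.9 = 0
h=9: q̂ = -0.1 + 6·9 = 53.9; r = 54.4 − 53.9 = 0.5
h=11: q̂ = -0.1 + 6·11 = 65.9; r = 63.9 − 65.9 = -2
h=12: q̂ = -0.1 + 6·12 = 71.9; r = 73.9 − 71.9 = 2
h=13: q̂ = -0.1 + 6·13 = 77.9; r = 77.4 − 77.9 = -0.5
|r| > 0.25: h=9 (|r|=0.5), h=11 (|r|=2), h=12 (|r|=2), h=13 (|r|=0.5) → 4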